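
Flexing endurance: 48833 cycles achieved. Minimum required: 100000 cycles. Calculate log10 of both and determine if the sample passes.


log10(48833) = 4.69
log10(100000) = 5.00
Passes: No


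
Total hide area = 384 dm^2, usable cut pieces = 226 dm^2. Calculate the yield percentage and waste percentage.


Yield = 226 / 384 x 100 = 58.9%
Waste = 384 - 226 = 158 dm^2
Waste% = 100 - 58.9 = 41.1%


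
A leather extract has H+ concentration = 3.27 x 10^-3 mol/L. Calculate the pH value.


pH = -log10[H+]
pH = -log10(3.27 x 10^-3) = 2.49


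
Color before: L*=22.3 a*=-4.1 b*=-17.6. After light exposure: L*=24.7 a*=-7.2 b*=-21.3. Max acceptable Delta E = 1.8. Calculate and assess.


Delta E = 5.39
Passes: No

dL = 2.4, da = -3.1, db = -3.7
dE = sqrt((2.4)^2 + (-3.1)^2 + (-3.7)^2) = 5.39
Max = 1.8
Passes: No


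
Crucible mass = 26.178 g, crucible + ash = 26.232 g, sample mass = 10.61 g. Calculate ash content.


Ash mass = 0.054 g
Ash content = 0.51%

Ash mass = 26.232 - 26.178 = 0.054 g
Ash% = 0.054 / 10.61 x 100 = 0.51%


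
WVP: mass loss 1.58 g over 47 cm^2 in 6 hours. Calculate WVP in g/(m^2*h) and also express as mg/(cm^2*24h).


WVP = 1.58 / (47 x 6) x 10000 = 56.03 g/(m^2*h)
Mass loss in mg = 1.58 x 1000 = 1580 mg
Per cm^2 per 24h in mg: 1580 x 24 / (47 x 6) = 37920 / 282 = 134.47 mg/(cm^2*24h)


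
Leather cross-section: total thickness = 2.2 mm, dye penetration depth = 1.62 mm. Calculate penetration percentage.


Penetration% = 1.62 / 2.2 x 100
Penetration = 73.6%


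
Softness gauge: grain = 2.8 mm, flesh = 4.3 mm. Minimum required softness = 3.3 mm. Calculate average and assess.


Average = (2.8 + 4.3) / 2 = 3.55 mm
Minimum = 3.3 mm
Meets requirement: Yes


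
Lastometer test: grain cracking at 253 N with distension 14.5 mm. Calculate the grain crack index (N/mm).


17.4 N/mm


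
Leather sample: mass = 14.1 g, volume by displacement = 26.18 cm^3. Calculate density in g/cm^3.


Density = mass / volume
Density = 14.1 / 26.18 = 0.539 g/cm^3


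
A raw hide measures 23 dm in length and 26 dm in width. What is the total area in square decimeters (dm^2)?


598 dm^2

Area = length x width
Area = 23 x 26 = 598 dm^2


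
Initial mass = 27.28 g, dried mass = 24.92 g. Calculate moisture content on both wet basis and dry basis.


Wet basis = 8.7%
Dry basis = 9.5%

Moisture lost = 27.28 - 24.92 = 2.36 g
Wet basis MC = 2.36 / 27.28 x 100 = 8.7%
Dry basis MC = 2.36 / 24.92 x 100 = 9.5%


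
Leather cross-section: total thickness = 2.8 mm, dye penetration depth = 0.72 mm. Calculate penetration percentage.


25.7%

Penetration% = 0.72 / 2.8 x 100
Penetration = 25.7%


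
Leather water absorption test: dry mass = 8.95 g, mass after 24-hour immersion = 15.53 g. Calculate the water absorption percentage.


73.5%

Water absorbed = 15.53 - 8.95 = 6.58 g
WA% = 6.58 / 8.95 x 100 = 73.5%


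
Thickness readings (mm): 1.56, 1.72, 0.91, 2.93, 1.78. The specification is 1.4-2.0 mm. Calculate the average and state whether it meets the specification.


Sum = 8.90
Average = 8.90 / 5 = 1.78 mm
Specification range: 1.4 to 2.0 mm
Within spec: Yes


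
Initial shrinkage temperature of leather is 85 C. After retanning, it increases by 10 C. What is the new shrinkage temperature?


New Ts = 85 + 10 = 95 C


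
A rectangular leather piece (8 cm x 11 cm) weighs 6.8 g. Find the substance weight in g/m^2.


Area = 8 x 11 = 88 cm^2
SW = 6.8 / 88 x 10000 = 772.7 g/m^2


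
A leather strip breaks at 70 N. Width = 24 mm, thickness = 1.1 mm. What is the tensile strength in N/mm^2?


Cross-sectional area = 24 x 1.1 = 26.4 mm^2
Tensile strength = 70 / 26.4 = 2.65 N/mm^2


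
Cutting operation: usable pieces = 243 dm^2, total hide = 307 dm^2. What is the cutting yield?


79.2%

Yield = usable / total x 100
Yield = 243 / 307 x 100 = 79.2%


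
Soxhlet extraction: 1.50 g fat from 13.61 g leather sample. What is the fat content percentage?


11.0%

Fat content = 1.50 / 13.61 x 100
Fat = 11.0%


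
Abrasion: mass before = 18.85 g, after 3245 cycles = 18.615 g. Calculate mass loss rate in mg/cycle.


Mass loss = 18.85 - 18.615 = 0.235 g
Rate = 0.235 / 3245 x 1000 = 0.072 mg/cycle


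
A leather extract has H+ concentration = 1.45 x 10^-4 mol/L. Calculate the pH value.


pH = 3.84


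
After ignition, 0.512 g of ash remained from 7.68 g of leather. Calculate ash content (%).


Ash% = 0.512 / 7.68 x 100
Ash% = 6.67%


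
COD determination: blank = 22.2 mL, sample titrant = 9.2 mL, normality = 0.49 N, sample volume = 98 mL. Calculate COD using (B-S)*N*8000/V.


520.0 mg/L


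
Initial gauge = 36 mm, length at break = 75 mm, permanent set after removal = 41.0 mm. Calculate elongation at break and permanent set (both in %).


Elongation at break = 108.3%
Permanent set = 13.9%


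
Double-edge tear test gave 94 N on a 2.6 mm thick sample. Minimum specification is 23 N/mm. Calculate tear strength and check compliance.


Tear strength = 36.2 N/mm
Compliant: Yes

Tear strength = 94 / 2.6 = 36.2 N/mm
Required minimum = 23 N/mm
Compliant: Yes


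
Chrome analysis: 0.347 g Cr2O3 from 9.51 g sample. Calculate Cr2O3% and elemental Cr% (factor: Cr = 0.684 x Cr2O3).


Cr2O3 = 3.65%
Cr = 2.50%

Cr2O3% = 0.347 / 9.51 x 100 = 3.65%
Cr% = 3.65 x 0.684 = 2.50%


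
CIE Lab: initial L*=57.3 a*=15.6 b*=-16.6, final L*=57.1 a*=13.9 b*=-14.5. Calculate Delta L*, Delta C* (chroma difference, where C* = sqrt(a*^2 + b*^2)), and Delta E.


Delta L* = -0.2
Delta C* = -2.69
Delta E = 2.71


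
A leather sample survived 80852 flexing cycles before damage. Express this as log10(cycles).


log10(80852) = 4.91


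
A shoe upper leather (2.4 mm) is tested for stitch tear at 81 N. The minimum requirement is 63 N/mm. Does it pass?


STS = 81 / 2.4 = 33.8 N/mm
Minimum required: 63 N/mm
Passes: No


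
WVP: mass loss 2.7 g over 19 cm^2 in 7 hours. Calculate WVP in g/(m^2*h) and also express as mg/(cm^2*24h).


WVP = 2.7 / (19 x 7) x 10000 = 203.01 g/(m^2*h)
Mass loss in mg = 2.7 x 1000 = 2700 mg
Per cm^2 per 24h in mg: 2700 x 24 / (19 x 7) = 64800 / 133 = 487.22 mg/(cm^2*24h)


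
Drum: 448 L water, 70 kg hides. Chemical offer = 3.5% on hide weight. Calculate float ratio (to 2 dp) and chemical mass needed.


Float ratio = 448 / 70 = 6.40
Chemical = 70 x 3.5 / 100 = 2.45 kg


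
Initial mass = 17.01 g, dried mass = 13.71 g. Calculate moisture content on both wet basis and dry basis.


Wet basis = 19.4%
Dry basis = 24.1%


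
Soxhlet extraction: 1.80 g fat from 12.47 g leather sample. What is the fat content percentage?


14.4%


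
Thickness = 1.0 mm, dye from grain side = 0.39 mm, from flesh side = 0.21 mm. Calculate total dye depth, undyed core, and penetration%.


Total dyed = 0.39 + 0.21 = 0.60 mm
Undyed core = 1.0 - 0.60 = 0.40 mm
Penetration = 0.60 / 1.0 x 100 = 60.0%


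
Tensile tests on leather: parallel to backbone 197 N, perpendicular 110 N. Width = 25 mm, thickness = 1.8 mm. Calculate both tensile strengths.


Parallel = 4.38 N/mm^2
Perpendicular = 2.44 N/mm^2

Area = 25 x 1.8 = 45.0 mm^2
TS (parallel) = 197 / 45.0 = 4.38 N/mm^2
TS (perpendicular) = 110 / 45.0 = 2.44 N/mm^2


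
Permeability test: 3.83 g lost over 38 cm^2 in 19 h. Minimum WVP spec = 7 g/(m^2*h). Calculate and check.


WVP = 53.05 g/(m^2*h)
Meets specification: Yes


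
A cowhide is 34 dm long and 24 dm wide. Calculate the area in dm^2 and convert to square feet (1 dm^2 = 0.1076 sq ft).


816 dm^2
87.80 sq ft


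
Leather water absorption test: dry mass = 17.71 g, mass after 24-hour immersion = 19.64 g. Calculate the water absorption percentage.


Water absorbed = 19.64 - 17.71 = 1.93 g
WA% = 1.93 / 17.71 x 100 = 10.9%


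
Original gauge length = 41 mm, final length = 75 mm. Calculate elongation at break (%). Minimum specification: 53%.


Elongation = 82.9%
Meets spec: Yes

Extension = 75 - 41 = 34 mm
Elongation = 34 / 41 x 100 = 82.9%
Minimum required: 53%
Meets specification: Yes


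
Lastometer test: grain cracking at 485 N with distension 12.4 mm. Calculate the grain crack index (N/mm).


39.1 N/mm


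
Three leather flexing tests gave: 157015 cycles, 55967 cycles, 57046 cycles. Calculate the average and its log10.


Average = (157015 + 55967 + 57046) / 3 = 90009 cycles
log10(90009) = 4.95


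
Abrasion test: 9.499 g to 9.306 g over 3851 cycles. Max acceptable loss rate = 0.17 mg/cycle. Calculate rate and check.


Loss = 9.499 - 9.306 = 0.193 g
Rate = 0.193 g / 3851 cycles x 1000 = 0.050 mg/cycle
Max = 0.17 mg/cycle
Passes: Yes


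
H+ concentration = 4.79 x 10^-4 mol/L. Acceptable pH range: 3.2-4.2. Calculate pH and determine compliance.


pH = 3.32
Compliant: Yes


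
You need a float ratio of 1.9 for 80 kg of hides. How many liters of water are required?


Water = hide weight x target ratio
Water = 80 x 1.9 = 152.0 L


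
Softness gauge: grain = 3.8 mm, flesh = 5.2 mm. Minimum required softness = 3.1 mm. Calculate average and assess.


Average softness = 4.50 mm
Meets requirement: Yes


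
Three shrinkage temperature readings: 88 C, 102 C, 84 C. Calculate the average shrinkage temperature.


Average = (88 + 102 + 84) / 3
Average = 274 / 3 = 91.3 C


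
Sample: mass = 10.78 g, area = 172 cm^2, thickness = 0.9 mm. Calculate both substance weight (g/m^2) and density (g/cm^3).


Substance weight = 626.7 g/m^2
Density = 0.696 g/cm^3

SW = 10.78 / 172 x 10000 = 626.7 g/m^2
Volume = 172 x 0.9 / 10 = 15.48 cm^3
Density = 10.78 / 15.48 = 0.696 g/cm^3


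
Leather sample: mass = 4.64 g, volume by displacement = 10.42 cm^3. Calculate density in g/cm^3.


Density = mass / volume
Density = 4.64 / 10.42 = 0.445 g/cm^3


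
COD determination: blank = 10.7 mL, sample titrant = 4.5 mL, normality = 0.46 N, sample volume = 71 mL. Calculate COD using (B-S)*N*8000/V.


COD = (10.7 - 4.5) x 0.46 x 8000 / 71
COD = 6.2 x 0.46 x 8000 / 71
COD = 321.4 mg/L


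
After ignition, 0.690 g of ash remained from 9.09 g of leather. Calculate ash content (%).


7.59%


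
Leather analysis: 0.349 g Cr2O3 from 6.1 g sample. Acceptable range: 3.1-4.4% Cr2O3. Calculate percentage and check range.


Cr2O3 = 5.72%
Within range: No

Cr2O3% = 0.349 / 6.1 x 100 = 5.72%
Acceptable range: 3.1 to 4.4%
Within range: No


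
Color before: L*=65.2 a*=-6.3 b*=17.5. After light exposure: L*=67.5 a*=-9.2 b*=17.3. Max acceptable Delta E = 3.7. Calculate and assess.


Delta E = 3.71
Passes: No

dL = 2.3, da = -2.9, db = -0.2
dE = sqrt((2.3)^2 + (-2.9)^2 + (-0.2)^2) = 3.71
Max = 3.7
Passes: No


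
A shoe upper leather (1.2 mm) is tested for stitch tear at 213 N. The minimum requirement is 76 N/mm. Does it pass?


STS = 213 / 1.2 = 177.5 N/mm
Minimum required: 76 N/mm
Passes: Yes


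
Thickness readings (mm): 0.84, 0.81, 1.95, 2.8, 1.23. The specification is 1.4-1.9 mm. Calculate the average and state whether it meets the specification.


Average = 1.53 mm
Within specification: Yes


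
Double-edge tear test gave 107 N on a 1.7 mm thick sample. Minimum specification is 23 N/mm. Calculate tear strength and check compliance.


Tear strength = 62.9 N/mm
Compliant: Yes


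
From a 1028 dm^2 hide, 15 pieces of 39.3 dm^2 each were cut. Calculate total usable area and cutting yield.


Total usable = 15 x 39.3 = 589.5 dm^2
Yield = 589.5 / 1028 x 100 = 57.3%


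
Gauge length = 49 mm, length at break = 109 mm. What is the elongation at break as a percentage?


122.4%

Extension = 109 - 49 = 60 mm
Elongation = 60 / 49 x 100 = 122.4%


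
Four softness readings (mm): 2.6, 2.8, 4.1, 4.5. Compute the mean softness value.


Sum = 2.6 + 2.8 + 4.1 + 4.5
Mean = 14.0 / 4 = 3.50 mm


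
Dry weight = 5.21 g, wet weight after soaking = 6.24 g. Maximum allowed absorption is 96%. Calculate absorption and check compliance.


Absorption = 19.8%
Compliant: Yes


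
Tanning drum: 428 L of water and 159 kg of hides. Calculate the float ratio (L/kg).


Float ratio = water / hide weight
Ratio = 428 / 159 = 2.7


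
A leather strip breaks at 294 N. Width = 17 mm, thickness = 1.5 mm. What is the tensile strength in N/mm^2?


Cross-sectional area = 17 x 1.5 = 25.5 mm^2
Tensile strength = 294 / 25.5 = 11.53 N/mm^2


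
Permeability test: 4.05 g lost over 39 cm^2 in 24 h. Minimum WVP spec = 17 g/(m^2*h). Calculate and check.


WVP = 43.27 g/(m^2*h)
Meets specification: Yes


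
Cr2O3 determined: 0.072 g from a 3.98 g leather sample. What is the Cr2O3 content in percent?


1.81%

Cr2O3% = 0.072 / 3.98 x 100
Cr2O3% = 1.81%


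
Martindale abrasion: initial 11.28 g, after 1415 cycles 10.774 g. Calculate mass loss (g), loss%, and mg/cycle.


Mass loss = 0.506 g
Loss = 4.49%
Rate = 0.358 mg/cycle

Loss = 11.28 - 10.774 = 0.506 g
Loss% = 0.506 / 11.28 x 100 = 4.49%
Rate = 0.506 / 1415 x 1000 = 0.358 mg/cycle


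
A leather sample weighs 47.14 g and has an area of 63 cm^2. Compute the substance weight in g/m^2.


7482.5 g/m^2

Substance weight = mass / area x 10000
SW = 47.14 / 63 x 10000
SW = 7482.5 g/m^2


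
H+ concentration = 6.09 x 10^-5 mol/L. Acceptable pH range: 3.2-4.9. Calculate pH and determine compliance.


pH = 4.22
Compliant: Yes

pH = -log10(6.09 x 10^-5) = 4.22
Range: 3.2 to 4.9
Compliant: Yes


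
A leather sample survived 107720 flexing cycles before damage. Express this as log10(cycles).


log10(107720) = 5.03


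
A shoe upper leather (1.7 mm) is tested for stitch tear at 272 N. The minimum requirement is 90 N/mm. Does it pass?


STS = 272 / 1.7 = 160.0 N/mm
Minimum required: 90 N/mm
Passes: Yes


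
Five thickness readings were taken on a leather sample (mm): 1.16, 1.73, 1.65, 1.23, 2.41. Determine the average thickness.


Sum = 1.16 + 1.73 + 1.65 + 1.23 + 2.41 = 8.18
Average = 8.18 / 5 = 1.64 mm


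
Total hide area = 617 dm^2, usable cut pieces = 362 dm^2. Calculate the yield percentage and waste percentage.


Yield = 58.7%
Waste = 41.3%

Yield = 362 / 617 x 100 = 58.7%
Waste = 617 - 362 = 255 dm^2
Waste% = 100 - 58.7 = 41.3%


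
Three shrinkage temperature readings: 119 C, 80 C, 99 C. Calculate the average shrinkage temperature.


99.3 C


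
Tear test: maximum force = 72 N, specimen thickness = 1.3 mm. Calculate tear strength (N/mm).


Tear strength = force / thickness
Tear = 72 / 1.3 = 55.4 N/mm


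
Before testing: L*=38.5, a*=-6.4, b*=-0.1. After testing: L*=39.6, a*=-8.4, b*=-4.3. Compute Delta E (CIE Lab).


Delta E = 4.78

dL = 39.6 - 38.5 = 1.1
da = -8.4 - (-6.4) = -2.0
db = -4.3 - (-0.1) = -4.2
dE = sqrt((1.1)^2 + (-2.0)^2 + (-4.2)^2) = 4.78


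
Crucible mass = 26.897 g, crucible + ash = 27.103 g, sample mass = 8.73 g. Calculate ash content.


Ash mass = 0.206 g
Ash content = 2.36%

Ash mass = 27.103 - 26.897 = 0.206 g
Ash% = 0.206 / 8.73 x 100 = 2.36%


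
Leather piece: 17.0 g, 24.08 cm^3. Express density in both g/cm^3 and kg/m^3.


Density = 17.0 / 24.08 = 0.706 g/cm^3
Convert: 0.706 x 1000 = 706 kg/m^3


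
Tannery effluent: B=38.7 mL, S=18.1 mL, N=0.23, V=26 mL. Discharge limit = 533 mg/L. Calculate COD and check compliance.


COD = 1457.8 mg/L
Compliant: No

COD = (38.7 - 18.1) x 0.23 x 8000 / 26 = 1457.8 mg/L
Limit: 533 mg/L
Compliant: No


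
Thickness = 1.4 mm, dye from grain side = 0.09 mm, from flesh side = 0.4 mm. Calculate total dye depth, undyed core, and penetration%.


Total dyed = 0.49 mm
Undyed core = 0.91 mm
Penetration = 35.0%

Total dyed = 0.09 + 0.4 = 0.49 mm
Undyed core = 1.4 - 0.49 = 0.91 mm
Penetration = 0.49 / 1.4 x 100 = 35.0%


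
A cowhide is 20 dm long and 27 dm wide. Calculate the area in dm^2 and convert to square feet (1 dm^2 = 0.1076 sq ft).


Area = 20 x 27 = 540 dm^2
Conversion: 540 x 0.1076 = 58.10 sq ft


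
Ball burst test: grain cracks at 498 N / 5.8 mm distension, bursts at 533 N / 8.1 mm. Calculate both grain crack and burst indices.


Crack index = 498 / 5.8 = 85.9 N/mm
Burst index = 533 / 8.1 = 65.8 N/mm


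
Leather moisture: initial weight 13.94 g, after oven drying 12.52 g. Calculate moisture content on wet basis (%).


Moisture = 13.94 - 12.52 = 1.42 g
MC = 1.42 / 13.94 x 100 = 10.2%


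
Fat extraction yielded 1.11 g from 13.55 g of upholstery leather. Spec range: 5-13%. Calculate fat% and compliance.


Fat% = 1.11 / 13.55 x 100 = 8.2%
Spec range: 5-13%
Compliant: Yes


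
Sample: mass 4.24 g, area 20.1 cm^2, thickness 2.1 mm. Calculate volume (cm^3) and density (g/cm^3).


Volume = 4.221 cm^3
Density = 1.005 g/cm^3

Thickness in cm = 2.1 / 10 = 0.21 cm
Volume = 20.1 x 0.21 = 4.221 cm^3
Density = 4.24 / 4.221 = 1.005 g/cm^3


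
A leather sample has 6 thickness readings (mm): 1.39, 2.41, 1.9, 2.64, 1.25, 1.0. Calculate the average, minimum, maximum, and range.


Sum = 10.59
Average = 10.59 / 6 = 1.77 mm
Minimum = 1.0 mm
Maximum = 2.64 mm
Range = 2.64 - 1.0 = 1.64 mm


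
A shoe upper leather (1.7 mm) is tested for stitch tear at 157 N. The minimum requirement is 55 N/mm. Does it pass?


STS = 157 / 1.7 = 92.4 N/mm
Minimum required: 55 N/mm
Passes: Yes


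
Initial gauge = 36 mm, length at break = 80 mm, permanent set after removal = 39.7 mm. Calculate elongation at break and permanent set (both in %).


Elongation at break = 122.2%
Permanent set = 10.3%

Elongation at break = (80 - 36) / 36 x 100 = 122.2%
Permanent set = (39.7 - 36) / 36 x 100 = 10.3%


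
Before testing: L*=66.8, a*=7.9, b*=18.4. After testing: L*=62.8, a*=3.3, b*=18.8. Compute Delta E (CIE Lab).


dL = 62.8 - 66.8 = -4.0
da = 3.3 - 7.9 = -4.6
db = 18.8 - 18.4 = 0.4
dE = sqrt((-4.0)^2 + (-4.6)^2 + (0.4)^2) = 6.11


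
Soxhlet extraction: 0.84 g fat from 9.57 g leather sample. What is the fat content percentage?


Fat content = 0.84 / 9.57 x 100
Fat = 8.8%


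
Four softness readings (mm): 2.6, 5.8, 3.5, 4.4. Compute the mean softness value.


4.08 mm


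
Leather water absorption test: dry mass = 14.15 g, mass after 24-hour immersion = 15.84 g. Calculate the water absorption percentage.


Water absorbed = 15.84 - 14.15 = 1.69 g
WA% = 1.69 / 14.15 x 100 = 11.9%


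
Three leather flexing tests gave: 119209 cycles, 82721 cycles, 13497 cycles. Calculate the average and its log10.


Average = (119209 + 82721 + 13497) / 3 = 71809 cycles
log10(71809) = 4.86


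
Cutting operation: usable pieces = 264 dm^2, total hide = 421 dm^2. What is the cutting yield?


62.7%


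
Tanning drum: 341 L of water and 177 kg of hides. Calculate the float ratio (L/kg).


1.9

Float ratio = water / hide weight
Ratio = 341 / 177 = 1.9


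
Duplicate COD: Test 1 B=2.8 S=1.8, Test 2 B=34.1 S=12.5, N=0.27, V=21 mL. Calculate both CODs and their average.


COD1 = (2.8 - 1.8) x 0.27 x 8000 / 21 = 102.9 mg/L
COD2 = (34.1 - 12.5) x 0.27 x 8000 / 21 = 2221.7 mg/L
Average = (102.9 + 2221.7) / 2 = 1162.3 mg/L


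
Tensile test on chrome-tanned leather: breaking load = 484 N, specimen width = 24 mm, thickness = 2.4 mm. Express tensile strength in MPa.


Cross-section = 24 x 2.4 = 57.6 mm^2
TS = 484 / 57.6 = 8.40 MPa
(1 N/mm^2 = 1 MPa)


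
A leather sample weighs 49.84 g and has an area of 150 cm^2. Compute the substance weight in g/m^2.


Substance weight = mass / area x 10000
SW = 49.84 / 150 x 10000
SW = 3322.7 g/m^2


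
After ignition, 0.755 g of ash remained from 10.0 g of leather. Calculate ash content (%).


Ash% = 0.755 / 10.0 x 100
Ash% = 7.55%


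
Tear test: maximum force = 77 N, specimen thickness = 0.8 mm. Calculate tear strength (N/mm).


96.3 N/mm

Tear strength = force / thickness
Tear = 77 / 0.8 = 96.3 N/mm


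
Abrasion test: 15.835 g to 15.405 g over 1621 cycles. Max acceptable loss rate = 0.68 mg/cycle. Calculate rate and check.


Rate = 0.265 mg/cycle
Passes: Yes


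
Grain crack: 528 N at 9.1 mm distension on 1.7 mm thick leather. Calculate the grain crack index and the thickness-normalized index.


Crack index = 528 / 9.1 = 58.0 N/mm
Normalized = 58.0 / 1.7 = 34.1 N/mm per mm


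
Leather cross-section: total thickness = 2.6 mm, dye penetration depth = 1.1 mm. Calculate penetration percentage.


Penetration% = 1.1 / 2.6 x 100
Penetration = 42.3%


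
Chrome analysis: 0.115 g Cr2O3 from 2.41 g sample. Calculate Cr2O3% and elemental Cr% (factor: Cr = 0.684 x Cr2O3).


Cr2O3% = 0.115 / 2.41 x 100 = 4.77%
Cr% = 4.77 x 0.684 = 3.26%


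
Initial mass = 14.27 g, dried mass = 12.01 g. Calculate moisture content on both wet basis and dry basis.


Wet basis = 15.8%
Dry basis = 18.8%

Moisture lost = 14.27 - 12.01 = 2.26 g
Wet basis MC = 2.26 / 14.27 x 100 = 15.8%
Dry basis MC = 2.26 / 12.01 x 100 = 18.8%


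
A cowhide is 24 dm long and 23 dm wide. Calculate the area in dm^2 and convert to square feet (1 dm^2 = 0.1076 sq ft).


Area = 24 x 23 = 552 dm^2
Conversion: 552 x 0.1076 = 59.40 sq ft


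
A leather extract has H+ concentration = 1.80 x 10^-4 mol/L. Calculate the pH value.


pH = 3.74


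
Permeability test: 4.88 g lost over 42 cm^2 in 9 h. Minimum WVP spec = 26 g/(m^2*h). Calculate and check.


WVP = 129.10 g/(m^2*h)
Meets specification: Yes

WVP = 4.88 / (42 x 9) x 10000 = 129.10 g/(m^2*h)
Minimum: 26 g/(m^2*h)
Meets spec: Yes


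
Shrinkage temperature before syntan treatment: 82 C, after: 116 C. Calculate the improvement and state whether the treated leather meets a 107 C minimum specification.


Improvement = 116 - 82 = 34 C
Spec check: 116 C >= 107 C? Yes


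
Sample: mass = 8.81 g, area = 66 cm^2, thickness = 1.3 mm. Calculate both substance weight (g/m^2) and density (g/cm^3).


SW = 8.81 / 66 x 10000 = 1334.8 g/m^2
Volume = 66 x 1.3 / 10 = 8.58 cm^3
Density = 8.81 / 8.58 = 1.027 g/cm^3


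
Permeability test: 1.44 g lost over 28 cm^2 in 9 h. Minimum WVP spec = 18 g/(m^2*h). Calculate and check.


WVP = 57.14 g/(m^2*h)
Meets specification: Yes


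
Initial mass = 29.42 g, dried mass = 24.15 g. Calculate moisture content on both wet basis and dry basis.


Wet basis = 17.9%
Dry basis = 21.8%

Moisture lost = 29.42 - 24.15 = 5.27 g
Wet basis MC = 5.27 / 29.42 x 100 = 17.9%
Dry basis MC = 5.27 / 24.15 x 100 = 21.8%


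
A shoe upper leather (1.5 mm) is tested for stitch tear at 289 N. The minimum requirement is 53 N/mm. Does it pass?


STS = 289 / 1.5 = 192.7 N/mm
Minimum required: 53 N/mm
Passes: Yes


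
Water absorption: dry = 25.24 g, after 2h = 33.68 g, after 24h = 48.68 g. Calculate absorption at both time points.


WA (2h) = (33.68 - 25.24) / 25.24 x 100 = 33.4%
WA (24h) = (48.68 - 25.24) / 25.24 x 100 = 92.9%


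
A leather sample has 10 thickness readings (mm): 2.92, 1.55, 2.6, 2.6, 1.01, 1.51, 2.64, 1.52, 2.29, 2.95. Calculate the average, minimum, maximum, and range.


Average = 2.16 mm
Min = 1.01 mm
Max = 2.95 mm
Range = 1.94 mm

Sum = 21.59
Average = 21.59 / 10 = 2.16 mm
Minimum = 1.01 mm
Maximum = 2.95 mm
Range = 2.95 - 1.01 = 1.94 mm


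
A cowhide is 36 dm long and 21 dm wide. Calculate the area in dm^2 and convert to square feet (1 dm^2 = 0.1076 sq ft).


Area = 36 x 21 = 756 dm^2
Conversion: 756 x 0.1076 = 81.35 sq ft


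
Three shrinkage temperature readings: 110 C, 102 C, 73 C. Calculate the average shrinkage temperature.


Average = (110 + 102 + 73) / 3
Average = 285 / 3 = 95.0 C


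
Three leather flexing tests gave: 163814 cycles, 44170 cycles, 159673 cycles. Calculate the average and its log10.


Average = (163814 + 44170 + 159673) / 3 = 122552 cycles
log10(122552) = 5.09


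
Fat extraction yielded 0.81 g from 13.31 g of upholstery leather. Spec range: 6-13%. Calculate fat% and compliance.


Fat% = 0.81 / 13.31 x 100 = 6.1%
Spec range: 6-13%
Compliant: Yes


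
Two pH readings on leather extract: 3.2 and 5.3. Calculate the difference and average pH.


Difference = 2.1
Average pH = 4.25

Difference = |3.2 - 5.3| = 2.1
Average = (3.2 + 5.3) / 2 = 4.25


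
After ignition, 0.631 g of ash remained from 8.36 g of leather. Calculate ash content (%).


Ash% = 0.631 / 8.36 x 100
Ash% = 7.55%


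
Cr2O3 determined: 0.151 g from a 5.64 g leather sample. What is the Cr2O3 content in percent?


2.68%


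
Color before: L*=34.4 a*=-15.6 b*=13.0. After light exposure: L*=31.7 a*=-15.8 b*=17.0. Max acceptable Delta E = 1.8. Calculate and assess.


Delta E = 4.83
Passes: No


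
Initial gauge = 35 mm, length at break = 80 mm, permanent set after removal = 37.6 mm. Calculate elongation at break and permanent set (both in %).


Elongation at break = 128.6%
Permanent set = 7.4%


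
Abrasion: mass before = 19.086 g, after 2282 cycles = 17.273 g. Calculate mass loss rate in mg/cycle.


0.794 mg/cycle

Mass loss = 19.086 - 17.273 = 1.813 g
Rate = 1.813 / 2282 x 1000 = 0.794 mg/cycle


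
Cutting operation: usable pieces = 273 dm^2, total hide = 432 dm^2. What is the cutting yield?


Yield = usable / total x 100
Yield = 273 / 432 x 100 = 63.2%


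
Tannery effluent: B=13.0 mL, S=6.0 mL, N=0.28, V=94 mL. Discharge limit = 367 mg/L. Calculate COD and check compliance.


COD = 166.8 mg/L
Compliant: Yes

COD = (13.0 - 6.0) x 0.28 x 8000 / 94 = 166.8 mg/L
Limit: 367 mg/L
Compliant: Yes


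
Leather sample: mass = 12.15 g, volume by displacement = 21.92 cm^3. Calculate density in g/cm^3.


Density = mass / volume
Density = 12.15 / 21.92 = 0.554 g/cm^3


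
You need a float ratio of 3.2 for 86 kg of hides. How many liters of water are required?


Water = hide weight x target ratio
Water = 86 x 3.2 = 275.2 L


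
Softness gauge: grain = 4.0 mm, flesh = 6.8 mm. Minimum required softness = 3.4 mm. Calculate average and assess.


Average = (4.0 + 6.8) / 2 = 5.40 mm
Minimum = 3.4 mm
Meets requirement: Yes


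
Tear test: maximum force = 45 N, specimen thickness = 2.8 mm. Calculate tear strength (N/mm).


16.1 N/mm


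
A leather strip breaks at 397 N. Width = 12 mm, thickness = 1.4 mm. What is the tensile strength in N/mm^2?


23.63 N/mm^2


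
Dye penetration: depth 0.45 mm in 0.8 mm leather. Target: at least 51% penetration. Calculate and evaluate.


Penetration = 56.3%
Meets target: Yes

Penetration = 0.45 / 0.8 x 100 = 56.3%
Target: 51%
Meets target: Yes


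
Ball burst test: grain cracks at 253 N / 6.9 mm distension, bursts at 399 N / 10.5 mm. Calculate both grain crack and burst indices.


Crack index = 253 / 6.9 = 36.7 N/mm
Burst index = 399 / 10.5 = 38.0 N/mm


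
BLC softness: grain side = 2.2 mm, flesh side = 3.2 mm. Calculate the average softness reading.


2.70 mm


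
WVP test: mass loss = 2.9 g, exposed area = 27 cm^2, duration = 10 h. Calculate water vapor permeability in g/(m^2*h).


WVP = mass_loss / (area x time) x 10000
WVP = 2.9 / (27 x 10) x 10000
WVP = 2.9 / 270 x 10000 = 107.41 g/(m^2*h)


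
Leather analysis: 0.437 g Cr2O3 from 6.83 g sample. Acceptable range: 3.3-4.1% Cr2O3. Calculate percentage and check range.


Cr2O3 = 6.40%
Within range: No


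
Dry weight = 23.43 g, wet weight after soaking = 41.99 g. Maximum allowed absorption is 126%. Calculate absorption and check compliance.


Absorption = 79.2%
Compliant: Yes

WA = (41.99 - 23.43) / 23.43 x 100 = 79.2%
Maximum allowed: 126%
Compliant: Yes


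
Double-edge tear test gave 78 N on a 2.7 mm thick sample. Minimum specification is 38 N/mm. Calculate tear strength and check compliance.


Tear strength = 28.9 N/mm
Compliant: No


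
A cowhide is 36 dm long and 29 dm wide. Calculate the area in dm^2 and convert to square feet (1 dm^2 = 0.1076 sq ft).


1044 dm^2
112.33 sq ft

Area = 36 x 29 = 1044 dm^2
Conversion: 1044 x 0.1076 = 112.33 sq ft


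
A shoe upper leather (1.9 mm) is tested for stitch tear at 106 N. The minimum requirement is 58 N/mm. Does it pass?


STS = 106 / 1.9 = 55.8 N/mm
Minimum required: 58 N/mm
Passes: No


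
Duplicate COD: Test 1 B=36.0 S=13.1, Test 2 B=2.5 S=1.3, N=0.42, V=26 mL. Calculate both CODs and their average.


COD1 = 2959.4 mg/L
COD2 = 155.1 mg/L
Average = 1557.3 mg/L


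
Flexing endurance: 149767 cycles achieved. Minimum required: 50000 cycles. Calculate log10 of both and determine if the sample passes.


Achieved: log10 = 5.18
Required: log10 = 4.70
Passes: Yes

log10(149767) = 5.18
log10(50000) = 4.70
Passes: Yes


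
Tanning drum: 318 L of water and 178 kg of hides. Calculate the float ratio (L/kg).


Float ratio = water / hide weight
Ratio = 318 / 178 = 1.8


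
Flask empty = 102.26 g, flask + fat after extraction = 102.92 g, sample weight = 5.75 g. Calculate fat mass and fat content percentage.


Fat mass = 0.66 g
Fat content = 11.5%

Fat mass = 102.92 - 102.26 = 0.66 g
Fat% = 0.66 / 5.75 x 100 = 11.5%


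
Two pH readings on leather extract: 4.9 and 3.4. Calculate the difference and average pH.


Difference = 1.5
Average pH = 4.15

Difference = |4.9 - 3.4| = 1.5
Average = (4.9 + 3.4) / 2 = 4.15


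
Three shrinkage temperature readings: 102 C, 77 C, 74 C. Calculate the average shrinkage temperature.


84.3 C


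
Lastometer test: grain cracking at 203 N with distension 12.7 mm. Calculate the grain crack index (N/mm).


16.0 N/mm

Grain crack index = force / distension
Index = 203 / 12.7 = 16.0 N/mm


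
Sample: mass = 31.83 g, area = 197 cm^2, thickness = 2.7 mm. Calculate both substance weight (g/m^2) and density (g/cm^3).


Substance weight = 1615.7 g/m^2
Density = 0.598 g/cm^3


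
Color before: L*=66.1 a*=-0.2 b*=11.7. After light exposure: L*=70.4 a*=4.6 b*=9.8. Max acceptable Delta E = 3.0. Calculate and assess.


Delta E = 6.72
Passes: No

dL = 4.3, da = 4.8, db = -1.9
dE = sqrt((4.3)^2 + (4.8)^2 + (-1.9)^2) = 6.72
Max = 3.0
Passes: No


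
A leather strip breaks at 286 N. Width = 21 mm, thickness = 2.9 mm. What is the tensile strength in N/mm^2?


Cross-sectional area = 21 x 2.9 = 60.9 mm^2
Tensile strength = 286 / 60.9 = 4.70 N/mm^2


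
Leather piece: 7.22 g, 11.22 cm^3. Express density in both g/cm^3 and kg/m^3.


Density = 7.22 / 11.22 = 0.643 g/cm^3
Convert: 0.643 x 1000 = 643 kg/m^3


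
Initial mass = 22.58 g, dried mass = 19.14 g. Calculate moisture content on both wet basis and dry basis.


Wet basis = 15.2%
Dry basis = 18.0%

Moisture lost = 22.58 - 19.14 = 3.44 g
Wet basis MC = 3.44 / 22.58 x 100 = 15.2%
Dry basis MC = 3.44 / 19.14 x 100 = 18.0%


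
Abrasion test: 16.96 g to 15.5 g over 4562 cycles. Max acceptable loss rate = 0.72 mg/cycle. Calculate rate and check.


Rate = 0.320 mg/cycle
Passes: Yes

Loss = 16.96 - 15.5 = 1.460 g
Rate = 1.460 g / 4562 cycles x 1000 = 0.320 mg/cycle
Max = 0.72 mg/cycle
Passes: Yes


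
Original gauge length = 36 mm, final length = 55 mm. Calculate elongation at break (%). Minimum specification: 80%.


Elongation = 52.8%
Meets spec: No


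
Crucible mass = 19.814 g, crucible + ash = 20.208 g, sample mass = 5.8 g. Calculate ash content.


Ash mass = 20.208 - 19.814 = 0.394 g
Ash% = 0.394 / 5.8 x 100 = 6.79%


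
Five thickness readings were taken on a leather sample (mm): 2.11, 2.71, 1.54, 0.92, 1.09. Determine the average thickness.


1.67 mm

Sum = 2.11 + 2.71 + 1.54 + 0.92 + 1.09 = 8.37
Average = 8.37 / 5 = 1.67 mm


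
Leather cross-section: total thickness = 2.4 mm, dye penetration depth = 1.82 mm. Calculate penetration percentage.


75.8%


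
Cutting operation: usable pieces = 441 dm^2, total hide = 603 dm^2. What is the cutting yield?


Yield = usable / total x 100
Yield = 441 / 603 x 100 = 73.1%


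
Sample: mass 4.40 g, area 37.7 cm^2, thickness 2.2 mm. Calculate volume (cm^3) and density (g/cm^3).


Volume = 8.294 cm^3
Density = 0.531 g/cm^3

Thickness in cm = 2.2 / 10 = 0.22 cm
Volume = 37.7 x 0.22 = 8.294 cm^3
Density = 4.40 / 8.294 = 0.531 g/cm^3


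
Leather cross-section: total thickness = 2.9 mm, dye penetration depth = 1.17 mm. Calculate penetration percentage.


40.3%

Penetration% = 1.17 / 2.9 x 100
Penetration = 40.3%


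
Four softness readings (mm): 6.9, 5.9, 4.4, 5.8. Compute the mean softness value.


5.75 mm

Sum = 6.9 + 5.9 + 4.4 + 5.8
Mean = 23.0 / 4 = 5.75 mm


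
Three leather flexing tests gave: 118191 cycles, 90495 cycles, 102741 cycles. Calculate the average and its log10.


Average = 103809 cycles
log10 = 5.02

Average = (118191 + 90495 + 102741) / 3 = 103809 cycles
log10(103809) = 5.02


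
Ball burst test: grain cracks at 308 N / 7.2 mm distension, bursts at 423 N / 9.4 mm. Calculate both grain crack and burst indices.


Crack index = 42.8 N/mm
Burst index = 45.0 N/mm


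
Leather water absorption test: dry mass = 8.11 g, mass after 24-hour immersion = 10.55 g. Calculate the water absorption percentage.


Water absorbed = 10.55 - 8.11 = 2.44 g
WA% = 2.44 / 8.11 x 100 = 30.1%


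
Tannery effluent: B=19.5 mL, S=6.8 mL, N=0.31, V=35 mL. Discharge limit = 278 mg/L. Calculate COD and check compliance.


COD = (19.5 - 6.8) x 0.31 x 8000 / 35 = 899.9 mg/L
Limit: 278 mg/L
Compliant: No


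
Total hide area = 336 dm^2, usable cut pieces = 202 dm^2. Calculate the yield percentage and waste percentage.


Yield = 202 / 336 x 100 = 60.1%
Waste = 336 - 202 = 134 dm^2
Waste% = 100 - 60.1 = 39.9%


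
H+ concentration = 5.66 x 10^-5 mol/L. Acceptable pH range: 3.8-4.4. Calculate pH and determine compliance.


pH = -log10(5.66 x 10^-5) = 4.25
Range: 3.8 to 4.4
Compliant: Yes


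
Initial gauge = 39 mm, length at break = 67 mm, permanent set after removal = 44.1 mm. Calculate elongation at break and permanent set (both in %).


Elongation at break = (67 - 39) / 39 x 100 = 71.8%
Permanent set = (44.1 - 39) / 39 x 100 = 13.1%


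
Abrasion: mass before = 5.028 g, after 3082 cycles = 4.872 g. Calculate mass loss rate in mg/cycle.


Mass loss = 5.028 - 4.872 = 0.156 g
Rate = 0.156 / 3082 x 1000 = 0.051 mg/cycle


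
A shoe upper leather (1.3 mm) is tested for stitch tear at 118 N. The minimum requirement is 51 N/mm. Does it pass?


STS = 90.8 N/mm
Passes: Yes

STS = 118 / 1.3 = 90.8 N/mm
Minimum required: 51 N/mm
Passes: Yes


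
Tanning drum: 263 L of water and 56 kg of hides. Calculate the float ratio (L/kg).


Float ratio = water / hide weight
Ratio = 263 / 56 = 4.7


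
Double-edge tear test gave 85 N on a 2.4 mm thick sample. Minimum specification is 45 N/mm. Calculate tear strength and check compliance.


Tear strength = 35.4 N/mm
Compliant: No

Tear strength = 85 / 2.4 = 35.4 N/mm
Required minimum = 45 N/mm
Compliant: No


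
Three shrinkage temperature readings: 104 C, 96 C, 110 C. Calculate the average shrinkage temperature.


103.3 C

Average = (104 + 96 + 110) / 3
Average = 310 / 3 = 103.3 C


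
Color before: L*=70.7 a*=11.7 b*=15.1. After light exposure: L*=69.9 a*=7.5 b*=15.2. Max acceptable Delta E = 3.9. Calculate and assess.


dL = -0.8, da = -4.2, db = 0.1
dE = sqrt((-0.8)^2 + (-4.2)^2 + (0.1)^2) = 4.28
Max = 3.9
Passes: No


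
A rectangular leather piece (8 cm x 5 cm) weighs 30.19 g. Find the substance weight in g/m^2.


Area = 8 x 5 = 40 cm^2
SW = 30.19 / 40 x 10000 = 7547.5 g/m^2


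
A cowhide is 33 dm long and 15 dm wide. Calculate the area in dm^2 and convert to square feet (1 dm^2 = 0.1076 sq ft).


495 dm^2
53.26 sq ft

Area = 33 x 15 = 495 dm^2
Conversion: 495 x 0.1076 = 53.26 sq ft


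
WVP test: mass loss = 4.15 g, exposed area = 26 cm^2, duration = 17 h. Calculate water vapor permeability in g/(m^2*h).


WVP = mass_loss / (area x time) x 10000
WVP = 4.15 / (26 x 17) x 10000
WVP = 4.15 / 442 x 10000 = 93.89 g/(m^2*h)


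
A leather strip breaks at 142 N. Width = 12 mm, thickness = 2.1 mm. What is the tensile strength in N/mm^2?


Cross-sectional area = 12 x 2.1 = 25.2 mm^2
Tensile strength = 142 / 25.2 = 5.63 N/mm^2


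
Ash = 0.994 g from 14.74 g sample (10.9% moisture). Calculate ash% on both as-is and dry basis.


As-is ash = 6.74%
Dry-basis ash = 7.57%

As-is ash% = 0.994 / 14.74 x 100 = 6.74%
Dry mass = 14.74 x (100 - 10.9) / 100 = 13.13334 g
Dry-basis ash% = 0.994 / 13.13334 x 100 = 7.57%


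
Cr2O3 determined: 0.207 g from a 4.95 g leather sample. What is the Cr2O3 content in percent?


Cr2O3% = 0.207 / 4.95 x 100
Cr2O3% = 4.18%


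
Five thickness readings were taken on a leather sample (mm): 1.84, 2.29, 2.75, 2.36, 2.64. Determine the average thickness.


2.38 mm

Sum = 1.84 + 2.29 + 2.75 + 2.36 + 2.64 = 11.88
Average = 11.88 / 5 = 2.38 mm


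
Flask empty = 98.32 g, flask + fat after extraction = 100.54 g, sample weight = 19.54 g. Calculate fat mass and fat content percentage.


Fat mass = 100.54 - 98.32 = 2.22 g
Fat% = 2.22 / 19.54 x 100 = 11.4%


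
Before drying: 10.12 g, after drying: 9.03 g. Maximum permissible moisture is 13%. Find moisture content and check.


MC = (10.12 - 9.03) / 10.12 x 100 = 10.8%
Maximum: 13%
Acceptable: Yes


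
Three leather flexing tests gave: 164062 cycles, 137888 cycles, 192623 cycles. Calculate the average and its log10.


Average = 164858 cycles
log10 = 5.22

Average = (164062 + 137888 + 192623) / 3 = 164858 cycles
log10(164858) = 5.22


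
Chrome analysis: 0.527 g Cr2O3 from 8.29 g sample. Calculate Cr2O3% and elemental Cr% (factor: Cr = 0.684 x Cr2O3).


Cr2O3% = 0.527 / 8.29 x 100 = 6.36%
Cr% = 6.36 x 0.684 = 4.35%


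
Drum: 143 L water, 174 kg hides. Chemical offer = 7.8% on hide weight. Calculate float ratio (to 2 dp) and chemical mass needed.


Float ratio = 0.82
Chemical needed = 13.572 kg

Float ratio = 143 / 174 = 0.82
Chemical = 174 x 7.8 / 100 = 13.572 kg


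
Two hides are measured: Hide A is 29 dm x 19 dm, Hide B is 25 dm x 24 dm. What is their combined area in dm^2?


1151 dm^2


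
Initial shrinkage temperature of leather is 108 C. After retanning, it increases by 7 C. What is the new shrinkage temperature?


New Ts = 108 + 7 = 115 C


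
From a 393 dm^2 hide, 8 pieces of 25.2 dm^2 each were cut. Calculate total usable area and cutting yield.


Total usable = 8 x 25.2 = 201.6 dm^2
Yield = 201.6 / 393 x 100 = 51.3%


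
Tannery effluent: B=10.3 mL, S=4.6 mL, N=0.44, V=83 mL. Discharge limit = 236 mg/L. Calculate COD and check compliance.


COD = (10.3 - 4.6) x 0.44 x 8000 / 83 = 241.7 mg/L
Limit: 236 mg/L
Compliant: No


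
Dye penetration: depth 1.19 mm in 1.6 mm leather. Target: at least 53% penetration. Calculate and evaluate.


Penetration = 1.19 / 1.6 x 100 = 74.4%
Target: 53%
Meets target: Yes


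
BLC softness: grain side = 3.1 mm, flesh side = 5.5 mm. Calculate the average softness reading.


Average = (3.1 + 5.5) / 2
Average = 4.30 mm


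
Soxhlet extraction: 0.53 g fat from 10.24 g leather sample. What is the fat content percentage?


Fat content = 0.53 / 10.24 x 100
Fat = 5.2%


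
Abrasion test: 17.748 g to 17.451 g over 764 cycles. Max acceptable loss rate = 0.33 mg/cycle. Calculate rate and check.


Loss = 17.748 - 17.451 = 0.297 g
Rate = 0.297 g / 764 cycles x 1000 = 0.389 mg/cycle
Max = 0.33 mg/cycle
Passes: No


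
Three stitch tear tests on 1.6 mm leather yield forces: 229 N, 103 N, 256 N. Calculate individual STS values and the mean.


STS1 = 229 / 1.6 = 143.1 N/mm
STS2 = 103 / 1.6 = 64.4 N/mm
STS3 = 256 / 1.6 = 160.0 N/mm
Mean = (143.1 + 64.4 + 160.0) / 3 = 122.5 N/mm


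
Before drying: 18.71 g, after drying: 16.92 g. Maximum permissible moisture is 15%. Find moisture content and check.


Moisture content = 9.6%
Acceptable: Yes


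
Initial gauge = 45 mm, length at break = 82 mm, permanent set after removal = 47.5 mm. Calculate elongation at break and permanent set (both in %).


Elongation at break = (82 - 45) / 45 x 100 = 82.2%
Permanent set = (47.5 - 45) / 45 x 100 = 5.6%
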